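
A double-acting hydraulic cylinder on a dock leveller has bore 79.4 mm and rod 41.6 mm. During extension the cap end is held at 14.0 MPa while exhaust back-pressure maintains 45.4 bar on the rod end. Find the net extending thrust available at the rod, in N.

F ≈ 53000 N

Cap-side area A_cap = π/4 × (79.4 mm)² = 4951 mm^2
Rod-side annular area A_ann = π/4 × (79.4² − 41.6²) = 3592 mm^2
Net thrust = P_cap·A_cap − P_rod·A_ann = 69320 N − 16310 N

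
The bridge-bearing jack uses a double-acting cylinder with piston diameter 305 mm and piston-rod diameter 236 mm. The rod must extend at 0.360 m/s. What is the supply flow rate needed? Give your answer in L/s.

Cap-side area A_cap = π/4 × (305 mm)² = 73060 mm^2
Q = A × v

Q ≈ 26.3 L/s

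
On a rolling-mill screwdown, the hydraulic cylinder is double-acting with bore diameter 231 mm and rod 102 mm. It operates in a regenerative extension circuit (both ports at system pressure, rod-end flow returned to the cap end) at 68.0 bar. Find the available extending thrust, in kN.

With equal pressure on both faces, forces on the annular region cancel; the net push is pressure × rod cross-section.
Rod cross-section A_rod = π/4 × (102 mm)² = 8171 mm^2
F = P × A_rod

F ≈ 55.6 kN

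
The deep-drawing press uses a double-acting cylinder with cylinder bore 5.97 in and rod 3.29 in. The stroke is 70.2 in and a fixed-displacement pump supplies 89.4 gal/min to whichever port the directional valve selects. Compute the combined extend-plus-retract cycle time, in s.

Cap-side area A_cap = π/4 × (5.97 in)² = 27.99 in^2
Rod-side annular area A_ann = π/4 × (5.97² − 3.29²) = 19.49 in^2
t_ext = A_cap·L/Q = 5.709 s
t_ret = A_ann·L/Q = 3.975 s
t_cycle = t_ext + t_ret

t ≈ 9.68 s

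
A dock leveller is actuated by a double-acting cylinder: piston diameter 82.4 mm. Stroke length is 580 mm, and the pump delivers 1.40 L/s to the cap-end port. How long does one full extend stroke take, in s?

t ≈ 2.21 s

Cap-side area A_cap = π/4 × (82.4 mm)² = 5333 mm^2
Swept volume V = A × L; t = V / Q = A·L / Q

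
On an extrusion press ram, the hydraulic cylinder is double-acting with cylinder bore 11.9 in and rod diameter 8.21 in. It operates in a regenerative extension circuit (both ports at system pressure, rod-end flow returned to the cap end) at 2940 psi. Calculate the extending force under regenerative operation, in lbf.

F ≈ 1.56e5 lbf

With equal pressure on both faces, forces on the annular region cancel; the net push is pressure × rod cross-section.
Rod cross-section A_rod = π/4 × (8.21 in)² = 52.94 in^2
F = P × A_rod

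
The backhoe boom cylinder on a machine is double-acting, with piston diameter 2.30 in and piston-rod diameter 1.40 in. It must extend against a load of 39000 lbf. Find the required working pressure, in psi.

Cap-side area A_cap = π/4 × (2.30 in)² = 4.155 in^2
P = F / A = 39000 lbf / A

P ≈ 9390 psi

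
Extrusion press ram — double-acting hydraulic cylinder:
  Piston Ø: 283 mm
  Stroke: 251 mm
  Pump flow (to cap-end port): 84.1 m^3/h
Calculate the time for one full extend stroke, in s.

Cap-side area A_cap = π/4 × (283 mm)² = 62900 mm^2
Swept volume V = A × L; t = V / Q = A·L / Q

t ≈ 0.676 s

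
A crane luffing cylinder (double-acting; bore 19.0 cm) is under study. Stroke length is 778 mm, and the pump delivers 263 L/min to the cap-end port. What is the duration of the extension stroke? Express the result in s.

t ≈ 5.03 s

Cap-side area A_cap = π/4 × (19.0 cm)² = 283.5 cm^2
Swept volume V = A × L; t = V / Q = A·L / Q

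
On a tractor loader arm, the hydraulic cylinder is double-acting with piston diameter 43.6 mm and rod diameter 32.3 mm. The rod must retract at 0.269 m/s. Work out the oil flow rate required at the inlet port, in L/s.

Rod-side annular area A_ann = π/4 × (43.6² − 32.3²) = 673.6 mm^2
Q = A × v

Q ≈ 0.181 L/s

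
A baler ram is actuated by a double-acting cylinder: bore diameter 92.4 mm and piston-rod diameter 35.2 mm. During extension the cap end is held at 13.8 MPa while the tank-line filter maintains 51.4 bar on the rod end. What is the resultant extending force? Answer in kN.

Cap-side area A_cap = π/4 × (92.4 mm)² = 6706 mm^2
Rod-side annular area A_ann = π/4 × (92.4² − 35.2²) = 5732 mm^2
Net thrust = P_cap·A_cap − P_rod·A_ann = 92.54 kN − 29.46 kN

F ≈ 63.1 kN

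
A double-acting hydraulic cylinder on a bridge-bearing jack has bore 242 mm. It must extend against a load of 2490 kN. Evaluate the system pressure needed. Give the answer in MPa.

P ≈ 54.1 MPa

Cap-side area A_cap = π/4 × (242 mm)² = 46000 mm^2
P = F / A = 2490 kN / A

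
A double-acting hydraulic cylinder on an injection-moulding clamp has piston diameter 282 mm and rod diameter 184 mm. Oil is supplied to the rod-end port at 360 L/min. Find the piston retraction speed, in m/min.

v ≈ 10.0 m/min

Rod-side annular area A_ann = π/4 × (282² − 184²) = 35870 mm^2
Flow into the rod-end port fills the annular volume.
v = Q / A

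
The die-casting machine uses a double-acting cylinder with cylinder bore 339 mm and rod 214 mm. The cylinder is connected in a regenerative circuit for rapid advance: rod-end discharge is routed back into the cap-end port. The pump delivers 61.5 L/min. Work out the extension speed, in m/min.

In regeneration the rod-end outflow joins the pump flow into the cap end, so the net volume the pump must supply per unit advance equals the rod cross-section area.
Rod cross-section A_rod = π/4 × (214 mm)² = 35970 mm^2
v = Q_pump / A_rod

v ≈ 1.71 m/min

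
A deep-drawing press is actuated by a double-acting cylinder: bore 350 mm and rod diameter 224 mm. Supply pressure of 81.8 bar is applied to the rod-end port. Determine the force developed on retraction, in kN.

Rod-side annular area A_ann = π/4 × (350² − 224²) = 56800 mm^2
On retraction the pressure acts on the annular area (bore minus rod).
F = P × A_ann

F ≈ 465 kN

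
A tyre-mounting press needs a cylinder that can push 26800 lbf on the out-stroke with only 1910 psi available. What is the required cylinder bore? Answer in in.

D ≈ 4.23 in

Extension force acts on the full piston face: F = P × (π/4)D².
D = √(4F / (πP)) = √(4 × 26800 lbf / (π × 1910 psi))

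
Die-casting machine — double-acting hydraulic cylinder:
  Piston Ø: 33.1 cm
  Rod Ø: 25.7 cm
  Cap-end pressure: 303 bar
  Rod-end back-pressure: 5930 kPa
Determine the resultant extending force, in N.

F ≈ 2.40e6 N

Cap-side area A_cap = π/4 × (33.1 cm)² = 860.5 cm^2
Rod-side annular area A_ann = π/4 × (33.1² − 25.7²) = 341.7 cm^2
Net thrust = P_cap·A_cap − P_rod·A_ann = 2.607e6 N − 2.027e5 N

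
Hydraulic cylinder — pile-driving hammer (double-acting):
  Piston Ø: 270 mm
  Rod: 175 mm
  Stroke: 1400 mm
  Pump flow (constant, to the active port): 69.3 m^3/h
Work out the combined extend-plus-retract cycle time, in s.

t ≈ 6.58 s

Cap-side area A_cap = π/4 × (270 mm)² = 57260 mm^2
Rod-side annular area A_ann = π/4 × (270² − 175²) = 33200 mm^2
t_ext = A_cap·L/Q = 4.164 s
t_ret = A_ann·L/Q = 2.415 s
t_cycle = t_ext + t_ret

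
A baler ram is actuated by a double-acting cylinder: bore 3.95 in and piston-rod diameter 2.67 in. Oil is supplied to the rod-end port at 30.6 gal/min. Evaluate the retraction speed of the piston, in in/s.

v ≈ 17.7 in/s

Rod-side annular area A_ann = π/4 × (3.95² − 2.67²) = 6.655 in^2
Flow into the rod-end port fills the annular volume.
v = Q / A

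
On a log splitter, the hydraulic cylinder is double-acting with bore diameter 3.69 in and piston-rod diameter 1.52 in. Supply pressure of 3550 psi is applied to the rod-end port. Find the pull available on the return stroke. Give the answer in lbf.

Rod-side annular area A_ann = π/4 × (3.69² − 1.52²) = 8.879 in^2
On retraction the pressure acts on the annular area (bore minus rod).
F = P × A_ann

F ≈ 31500 lbf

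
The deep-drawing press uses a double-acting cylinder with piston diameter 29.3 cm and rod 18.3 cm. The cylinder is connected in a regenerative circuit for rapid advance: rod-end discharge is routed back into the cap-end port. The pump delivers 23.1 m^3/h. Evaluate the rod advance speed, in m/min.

v ≈ 14.6 m/min

In regeneration the rod-end outflow joins the pump flow into the cap end, so the net volume the pump must supply per unit advance equals the rod cross-section area.
Rod cross-section A_rod = π/4 × (18.3 cm)² = 263.0 cm^2
v = Q_pump / A_rod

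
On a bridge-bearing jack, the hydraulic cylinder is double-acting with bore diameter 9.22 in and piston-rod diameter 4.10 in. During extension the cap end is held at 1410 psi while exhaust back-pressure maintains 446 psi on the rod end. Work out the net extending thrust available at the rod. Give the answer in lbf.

F ≈ 70300 lbf

Cap-side area A_cap = π/4 × (9.22 in)² = 66.77 in^2
Rod-side annular area A_ann = π/4 × (9.22² − 4.10²) = 53.56 in^2
Net thrust = P_cap·A_cap − P_rod·A_ann = 94140 lbf − 23890 lbf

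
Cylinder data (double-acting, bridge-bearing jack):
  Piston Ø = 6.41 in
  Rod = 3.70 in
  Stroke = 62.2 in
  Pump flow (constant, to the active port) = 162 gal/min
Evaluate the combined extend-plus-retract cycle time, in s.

Cap-side area A_cap = π/4 × (6.41 in)² = 32.27 in^2
Rod-side annular area A_ann = π/4 × (6.41² − 3.70²) = 21.52 in^2
t_ext = A_cap·L/Q = 3.218 s
t_ret = A_ann·L/Q = 2.146 s
t_cycle = t_ext + t_ret

t ≈ 5.36 s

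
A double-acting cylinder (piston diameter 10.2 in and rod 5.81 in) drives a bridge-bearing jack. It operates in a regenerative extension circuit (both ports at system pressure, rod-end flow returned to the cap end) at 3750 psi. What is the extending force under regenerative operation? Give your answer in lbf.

F ≈ 99400 lbf

With equal pressure on both faces, forces on the annular region cancel; the net push is pressure × rod cross-section.
Rod cross-section A_rod = π/4 × (5.81 in)² = 26.51 in^2
F = P × A_rod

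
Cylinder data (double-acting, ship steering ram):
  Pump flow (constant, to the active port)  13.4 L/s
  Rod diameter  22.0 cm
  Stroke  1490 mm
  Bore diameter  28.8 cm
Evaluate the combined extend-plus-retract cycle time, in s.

t ≈ 10.3 s

Cap-side area A_cap = π/4 × (28.8 cm)² = 651.4 cm^2
Rod-side annular area A_ann = π/4 × (28.8² − 22.0²) = 271.3 cm^2
t_ext = A_cap·L/Q = 7.244 s
t_ret = A_ann·L/Q = 3.017 s
t_cycle = t_ext + t_ret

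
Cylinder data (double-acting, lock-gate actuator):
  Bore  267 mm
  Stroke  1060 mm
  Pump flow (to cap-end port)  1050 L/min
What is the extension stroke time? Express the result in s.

Cap-side area A_cap = π/4 × (267 mm)² = 55990 mm^2
Swept volume V = A × L; t = V / Q = A·L / Q

t ≈ 3.39 s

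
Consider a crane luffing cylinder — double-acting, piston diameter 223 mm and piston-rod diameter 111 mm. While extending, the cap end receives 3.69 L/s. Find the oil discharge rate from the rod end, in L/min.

Q_out ≈ 167 L/min

Cap-side area A_cap = π/4 × (223 mm)² = 39060 mm^2
Rod-side annular area A_ann = π/4 × (223² − 111²) = 29380 mm^2
Piston speed v = Q_in/A_cap; rod-end outflow Q_out = v × A_ann = Q_in × A_ann/A_cap.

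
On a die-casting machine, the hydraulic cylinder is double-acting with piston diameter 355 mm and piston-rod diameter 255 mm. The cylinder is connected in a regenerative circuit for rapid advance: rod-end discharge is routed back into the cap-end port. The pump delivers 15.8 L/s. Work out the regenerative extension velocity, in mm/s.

In regeneration the rod-end outflow joins the pump flow into the cap end, so the net volume the pump must supply per unit advance equals the rod cross-section area.
Rod cross-section A_rod = π/4 × (255 mm)² = 51070 mm^2
v = Q_pump / A_rod

v ≈ 309 mm/s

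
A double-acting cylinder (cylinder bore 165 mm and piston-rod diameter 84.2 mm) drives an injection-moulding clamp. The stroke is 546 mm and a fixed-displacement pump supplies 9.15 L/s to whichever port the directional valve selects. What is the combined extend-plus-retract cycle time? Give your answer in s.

t ≈ 2.22 s

Cap-side area A_cap = π/4 × (165 mm)² = 21380 mm^2
Rod-side annular area A_ann = π/4 × (165² − 84.2²) = 15810 mm^2
t_ext = A_cap·L/Q = 1.276 s
t_ret = A_ann·L/Q = 0.9437 s
t_cycle = t_ext + t_ret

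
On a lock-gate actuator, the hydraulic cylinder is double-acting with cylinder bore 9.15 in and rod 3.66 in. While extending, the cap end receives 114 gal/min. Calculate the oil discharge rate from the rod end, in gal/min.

Cap-side area A_cap = π/4 × (9.15 in)² = 65.76 in^2
Rod-side annular area A_ann = π/4 × (9.15² − 3.66²) = 55.23 in^2
Piston speed v = Q_in/A_cap; rod-end outflow Q_out = v × A_ann = Q_in × A_ann/A_cap.

Q_out ≈ 95.8 gal/min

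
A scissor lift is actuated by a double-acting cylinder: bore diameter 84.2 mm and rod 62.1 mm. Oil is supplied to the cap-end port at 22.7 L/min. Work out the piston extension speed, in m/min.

Cap-side area A_cap = π/4 × (84.2 mm)² = 5568 mm^2
v = Q / A

v ≈ 4.08 m/min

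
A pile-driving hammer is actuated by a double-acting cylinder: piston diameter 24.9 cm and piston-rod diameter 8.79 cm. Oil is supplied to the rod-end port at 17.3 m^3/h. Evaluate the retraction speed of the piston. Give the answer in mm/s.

Rod-side annular area A_ann = π/4 × (24.9² − 8.79²) = 426.3 cm^2
Flow into the rod-end port fills the annular volume.
v = Q / A

v ≈ 113 mm/s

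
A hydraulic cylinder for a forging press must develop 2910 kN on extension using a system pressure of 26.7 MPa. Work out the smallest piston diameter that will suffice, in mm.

Extension force acts on the full piston face: F = P × (π/4)D².
D = √(4F / (πP)) = √(4 × 2910 kN / (π × 26.7 MPa))

D ≈ 373 mm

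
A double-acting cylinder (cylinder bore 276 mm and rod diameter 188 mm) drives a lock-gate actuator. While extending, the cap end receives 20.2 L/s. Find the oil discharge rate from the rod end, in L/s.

Cap-side area A_cap = π/4 × (276 mm)² = 59830 mm^2
Rod-side annular area A_ann = π/4 × (276² − 188²) = 32070 mm^2
Piston speed v = Q_in/A_cap; rod-end outflow Q_out = v × A_ann = Q_in × A_ann/A_cap.

Q_out ≈ 10.8 L/s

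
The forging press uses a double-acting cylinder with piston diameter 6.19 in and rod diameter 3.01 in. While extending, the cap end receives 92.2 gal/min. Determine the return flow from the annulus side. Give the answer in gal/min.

Q_out ≈ 70.4 gal/min

Cap-side area A_cap = π/4 × (6.19 in)² = 30.09 in^2
Rod-side annular area A_ann = π/4 × (6.19² − 3.01²) = 22.98 in^2
Piston speed v = Q_in/A_cap; rod-end outflow Q_out = v × A_ann = Q_in × A_ann/A_cap.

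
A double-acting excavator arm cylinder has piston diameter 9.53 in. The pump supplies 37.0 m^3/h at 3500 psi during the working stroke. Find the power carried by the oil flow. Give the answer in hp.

W ≈ 333 hp

Hydraulic power = P × Q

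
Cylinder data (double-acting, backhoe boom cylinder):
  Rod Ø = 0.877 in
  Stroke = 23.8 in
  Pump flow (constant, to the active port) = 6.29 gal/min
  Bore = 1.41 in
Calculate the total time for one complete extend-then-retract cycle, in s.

t ≈ 2.48 s

Cap-side area A_cap = π/4 × (1.41 in)² = 1.561 in^2
Rod-side annular area A_ann = π/4 × (1.41² − 0.877²) = 0.9574 in^2
t_ext = A_cap·L/Q = 1.535 s
t_ret = A_ann·L/Q = 0.9409 s
t_cycle = t_ext + t_ret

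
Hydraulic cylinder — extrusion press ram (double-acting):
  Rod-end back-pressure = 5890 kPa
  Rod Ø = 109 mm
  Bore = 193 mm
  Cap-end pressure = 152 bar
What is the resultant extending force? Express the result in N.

Cap-side area A_cap = π/4 × (193 mm)² = 29260 mm^2
Rod-side annular area A_ann = π/4 × (193² − 109²) = 19920 mm^2
Net thrust = P_cap·A_cap − P_rod·A_ann = 4.447e5 N − 1.174e5 N

F ≈ 3.27e5 N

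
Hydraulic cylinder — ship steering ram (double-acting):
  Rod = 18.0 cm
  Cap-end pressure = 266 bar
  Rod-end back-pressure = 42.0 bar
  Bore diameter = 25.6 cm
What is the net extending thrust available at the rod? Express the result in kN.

Cap-side area A_cap = π/4 × (25.6 cm)² = 514.7 cm^2
Rod-side annular area A_ann = π/4 × (25.6² − 18.0²) = 260.2 cm^2
Net thrust = P_cap·A_cap − P_rod·A_ann = 1369 kN − 109.3 kN

F ≈ 1260 kN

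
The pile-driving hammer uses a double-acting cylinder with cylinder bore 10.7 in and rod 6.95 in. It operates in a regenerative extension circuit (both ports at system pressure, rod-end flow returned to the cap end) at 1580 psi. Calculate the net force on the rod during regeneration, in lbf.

F ≈ 59900 lbf

With equal pressure on both faces, forces on the annular region cancel; the net push is pressure × rod cross-section.
Rod cross-section A_rod = π/4 × (6.95 in)² = 37.94 in^2
F = P × A_rod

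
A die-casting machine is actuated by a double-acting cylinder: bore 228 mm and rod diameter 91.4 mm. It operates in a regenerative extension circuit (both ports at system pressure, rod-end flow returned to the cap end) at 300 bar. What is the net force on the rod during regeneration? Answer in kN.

With equal pressure on both faces, forces on the annular region cancel; the net push is pressure × rod cross-section.
Rod cross-section A_rod = π/4 × (91.4 mm)² = 6561 mm^2
F = P × A_rod

F ≈ 197 kN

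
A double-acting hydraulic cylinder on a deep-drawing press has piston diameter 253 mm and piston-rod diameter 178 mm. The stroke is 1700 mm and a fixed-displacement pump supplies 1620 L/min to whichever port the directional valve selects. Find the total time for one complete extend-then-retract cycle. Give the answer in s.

t ≈ 4.76 s

Cap-side area A_cap = π/4 × (253 mm)² = 50270 mm^2
Rod-side annular area A_ann = π/4 × (253² − 178²) = 25390 mm^2
t_ext = A_cap·L/Q = 3.165 s
t_ret = A_ann·L/Q = 1.599 s
t_cycle = t_ext + t_ret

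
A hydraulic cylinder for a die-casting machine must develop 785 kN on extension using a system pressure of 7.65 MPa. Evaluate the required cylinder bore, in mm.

D ≈ 361 mm

Extension force acts on the full piston face: F = P × (π/4)D².
D = √(4F / (πP)) = √(4 × 785 kN / (π × 7.65 MPa))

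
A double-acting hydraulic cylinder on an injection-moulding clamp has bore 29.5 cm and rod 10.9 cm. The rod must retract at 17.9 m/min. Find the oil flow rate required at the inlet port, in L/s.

Rod-side annular area A_ann = π/4 × (29.5² − 10.9²) = 590.2 cm^2
Q = A × v

Q ≈ 17.6 L/s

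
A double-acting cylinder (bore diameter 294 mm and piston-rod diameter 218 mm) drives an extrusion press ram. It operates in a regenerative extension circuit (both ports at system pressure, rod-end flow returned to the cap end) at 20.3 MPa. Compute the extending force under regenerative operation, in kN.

F ≈ 758 kN

With equal pressure on both faces, forces on the annular region cancel; the net push is pressure × rod cross-section.
Rod cross-section A_rod = π/4 × (218 mm)² = 37330 mm^2
F = P × A_rod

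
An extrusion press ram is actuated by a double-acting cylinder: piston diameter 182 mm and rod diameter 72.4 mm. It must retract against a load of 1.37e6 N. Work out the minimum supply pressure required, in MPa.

P ≈ 62.6 MPa

Rod-side annular area A_ann = π/4 × (182² − 72.4²) = 21900 mm^2
Retraction: pressure acts on the annular area.
P = F / A = 1.37e6 N / A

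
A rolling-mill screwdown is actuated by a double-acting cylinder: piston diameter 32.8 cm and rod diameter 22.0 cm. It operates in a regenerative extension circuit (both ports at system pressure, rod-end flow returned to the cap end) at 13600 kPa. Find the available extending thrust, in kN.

With equal pressure on both faces, forces on the annular region cancel; the net push is pressure × rod cross-section.
Rod cross-section A_rod = π/4 × (22.0 cm)² = 380.1 cm^2
F = P × A_rod

F ≈ 517 kN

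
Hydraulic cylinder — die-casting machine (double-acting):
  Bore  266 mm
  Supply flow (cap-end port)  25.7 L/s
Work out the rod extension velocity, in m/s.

Cap-side area A_cap = π/4 × (266 mm)² = 55570 mm^2
v = Q / A

v ≈ 0.462 m/s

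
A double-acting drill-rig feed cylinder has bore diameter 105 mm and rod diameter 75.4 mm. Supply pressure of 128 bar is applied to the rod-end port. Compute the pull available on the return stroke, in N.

F ≈ 53700 N

Rod-side annular area A_ann = π/4 × (105² − 75.4²) = 4194 mm^2
On retraction the pressure acts on the annular area (bore minus rod).
F = P × A_ann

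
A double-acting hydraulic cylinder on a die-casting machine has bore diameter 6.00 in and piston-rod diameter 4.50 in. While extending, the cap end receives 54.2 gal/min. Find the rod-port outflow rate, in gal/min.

Q_out ≈ 23.7 gal/min

Cap-side area A_cap = π/4 × (6.00 in)² = 28.27 in^2
Rod-side annular area A_ann = π/4 × (6.00² − 4.50²) = 12.37 in^2
Piston speed v = Q_in/A_cap; rod-end outflow Q_out = v × A_ann = Q_in × A_ann/A_cap.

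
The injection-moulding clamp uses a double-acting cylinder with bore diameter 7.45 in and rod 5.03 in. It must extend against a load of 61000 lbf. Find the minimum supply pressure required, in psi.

Cap-side area A_cap = π/4 × (7.45 in)² = 43.59 in^2
P = F / A = 61000 lbf / A

P ≈ 1400 psi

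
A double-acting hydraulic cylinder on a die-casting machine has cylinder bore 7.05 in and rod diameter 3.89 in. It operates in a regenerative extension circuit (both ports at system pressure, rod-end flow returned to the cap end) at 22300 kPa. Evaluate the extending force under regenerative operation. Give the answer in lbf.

F ≈ 38400 lbf

With equal pressure on both faces, forces on the annular region cancel; the net push is pressure × rod cross-section.
Rod cross-section A_rod = π/4 × (3.89 in)² = 11.88 in^2
F = P × A_rod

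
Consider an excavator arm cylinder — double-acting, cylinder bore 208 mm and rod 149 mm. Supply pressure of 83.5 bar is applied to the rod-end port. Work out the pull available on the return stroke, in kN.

Rod-side annular area A_ann = π/4 × (208² − 149²) = 16540 mm^2
On retraction the pressure acts on the annular area (bore minus rod).
F = P × A_ann

F ≈ 138 kN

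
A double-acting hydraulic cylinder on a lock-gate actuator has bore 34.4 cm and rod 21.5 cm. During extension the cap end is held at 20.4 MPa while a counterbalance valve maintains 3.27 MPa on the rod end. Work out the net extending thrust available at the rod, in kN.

Cap-side area A_cap = π/4 × (34.4 cm)² = 929.4 cm^2
Rod-side annular area A_ann = π/4 × (34.4² − 21.5²) = 566.4 cm^2
Net thrust = P_cap·A_cap − P_rod·A_ann = 1896 kN − 185.2 kN

F ≈ 1710 kN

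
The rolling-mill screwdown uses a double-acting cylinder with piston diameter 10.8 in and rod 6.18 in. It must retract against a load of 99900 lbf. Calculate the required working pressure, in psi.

Rod-side annular area A_ann = π/4 × (10.8² − 6.18²) = 61.61 in^2
Retraction: pressure acts on the annular area.
P = F / A = 99900 lbf / A

P ≈ 1620 psi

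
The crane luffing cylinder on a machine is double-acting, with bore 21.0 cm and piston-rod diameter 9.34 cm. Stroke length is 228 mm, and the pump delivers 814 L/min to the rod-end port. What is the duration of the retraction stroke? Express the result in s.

t ≈ 0.467 s

Rod-side annular area A_ann = π/4 × (21.0² − 9.34²) = 277.8 cm^2
Swept volume V = A × L; t = V / Q = A·L / Q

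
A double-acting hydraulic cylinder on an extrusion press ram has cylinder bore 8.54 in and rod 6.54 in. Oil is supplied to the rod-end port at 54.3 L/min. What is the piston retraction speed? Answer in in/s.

Rod-side annular area A_ann = π/4 × (8.54² − 6.54²) = 23.69 in^2
Flow into the rod-end port fills the annular volume.
v = Q / A

v ≈ 2.33 in/s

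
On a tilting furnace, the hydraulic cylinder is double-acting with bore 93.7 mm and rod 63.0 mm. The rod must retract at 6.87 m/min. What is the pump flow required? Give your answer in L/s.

Q ≈ 0.433 L/s

Rod-side annular area A_ann = π/4 × (93.7² − 63.0²) = 3778 mm^2
Q = A × v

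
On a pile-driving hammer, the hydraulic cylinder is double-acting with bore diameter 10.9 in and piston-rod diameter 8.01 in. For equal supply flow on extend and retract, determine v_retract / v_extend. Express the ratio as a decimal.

Cap-side area A_cap = π/4 × (10.9 in)² = 93.31 in^2
Rod-side annular area A_ann = π/4 × (10.9² − 8.01²) = 42.92 in^2
For equal Q, v ∝ 1/A, so v_ret/v_ext = A_cap/A_ann.

v_ret/v_ext ≈ 2.17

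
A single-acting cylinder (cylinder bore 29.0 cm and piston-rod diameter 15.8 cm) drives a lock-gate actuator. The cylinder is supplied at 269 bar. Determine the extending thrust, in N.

Cap-side area A_cap = π/4 × (29.0 cm)² = 660.5 cm^2
F = P × A_cap = 269 bar × A_cap

F ≈ 1.78e6 N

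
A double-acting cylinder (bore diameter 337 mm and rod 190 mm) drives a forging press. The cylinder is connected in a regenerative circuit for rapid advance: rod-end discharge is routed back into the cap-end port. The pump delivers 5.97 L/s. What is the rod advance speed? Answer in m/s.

v ≈ 0.211 m/s

In regeneration the rod-end outflow joins the pump flow into the cap end, so the net volume the pump must supply per unit advance equals the rod cross-section area.
Rod cross-section A_rod = π/4 × (190 mm)² = 28350 mm^2
v = Q_pump / A_rod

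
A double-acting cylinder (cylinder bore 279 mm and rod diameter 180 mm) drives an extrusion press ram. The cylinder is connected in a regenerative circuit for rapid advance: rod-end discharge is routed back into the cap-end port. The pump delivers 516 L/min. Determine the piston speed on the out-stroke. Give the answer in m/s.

v ≈ 0.338 m/s

In regeneration the rod-end outflow joins the pump flow into the cap end, so the net volume the pump must supply per unit advance equals the rod cross-section area.
Rod cross-section A_rod = π/4 × (180 mm)² = 25450 mm^2
v = Q_pump / A_rod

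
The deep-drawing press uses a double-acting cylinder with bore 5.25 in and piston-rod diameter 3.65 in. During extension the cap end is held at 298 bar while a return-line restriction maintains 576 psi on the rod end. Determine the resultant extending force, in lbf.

Cap-side area A_cap = π/4 × (5.25 in)² = 21.65 in^2
Rod-side annular area A_ann = π/4 × (5.25² − 3.65²) = 11.18 in^2
Net thrust = P_cap·A_cap − P_rod·A_ann = 93560 lbf − 6442 lbf

F ≈ 87100 lbf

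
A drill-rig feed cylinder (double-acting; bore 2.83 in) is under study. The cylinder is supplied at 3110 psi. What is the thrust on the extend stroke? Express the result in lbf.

Cap-side area A_cap = π/4 × (2.83 in)² = 6.290 in^2
F = P × A_cap = 3110 psi × A_cap

F ≈ 19600 lbf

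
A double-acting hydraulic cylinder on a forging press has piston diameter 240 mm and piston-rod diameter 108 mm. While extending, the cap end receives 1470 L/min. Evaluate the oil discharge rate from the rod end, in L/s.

Cap-side area A_cap = π/4 × (240 mm)² = 45240 mm^2
Rod-side annular area A_ann = π/4 × (240² − 108²) = 36080 mm^2
Piston speed v = Q_in/A_cap; rod-end outflow Q_out = v × A_ann = Q_in × A_ann/A_cap.

Q_out ≈ 19.5 L/s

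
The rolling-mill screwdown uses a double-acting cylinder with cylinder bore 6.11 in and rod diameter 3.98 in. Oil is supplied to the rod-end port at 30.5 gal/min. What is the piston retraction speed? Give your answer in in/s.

Rod-side annular area A_ann = π/4 × (6.11² − 3.98²) = 16.88 in^2
Flow into the rod-end port fills the annular volume.
v = Q / A

v ≈ 6.96 in/s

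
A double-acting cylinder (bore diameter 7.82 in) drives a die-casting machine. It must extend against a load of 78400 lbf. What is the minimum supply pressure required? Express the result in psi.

Cap-side area A_cap = π/4 × (7.82 in)² = 48.03 in^2
P = F / A = 78400 lbf / A

P ≈ 1630 psi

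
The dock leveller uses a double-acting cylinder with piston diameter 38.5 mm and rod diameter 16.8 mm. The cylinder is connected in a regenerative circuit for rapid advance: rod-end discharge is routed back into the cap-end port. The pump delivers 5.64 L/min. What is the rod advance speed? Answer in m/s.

In regeneration the rod-end outflow joins the pump flow into the cap end, so the net volume the pump must supply per unit advance equals the rod cross-section area.
Rod cross-section A_rod = π/4 × (16.8 mm)² = 221.7 mm^2
v = Q_pump / A_rod

v ≈ 0.424 m/s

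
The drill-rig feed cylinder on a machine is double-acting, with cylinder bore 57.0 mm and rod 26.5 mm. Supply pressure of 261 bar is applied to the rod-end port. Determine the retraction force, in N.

Rod-side annular area A_ann = π/4 × (57.0² − 26.5²) = 2000 mm^2
On retraction the pressure acts on the annular area (bore minus rod).
F = P × A_ann

F ≈ 52200 N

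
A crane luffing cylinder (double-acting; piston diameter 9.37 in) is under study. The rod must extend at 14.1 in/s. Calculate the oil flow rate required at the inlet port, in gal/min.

Cap-side area A_cap = π/4 × (9.37 in)² = 68.96 in^2
Q = A × v

Q ≈ 253 gal/min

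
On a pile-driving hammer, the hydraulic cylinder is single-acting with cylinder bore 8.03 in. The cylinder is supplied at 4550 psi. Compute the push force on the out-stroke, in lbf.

F ≈ 2.30e5 lbf

Cap-side area A_cap = π/4 × (8.03 in)² = 50.64 in^2
F = P × A_cap = 4550 psi × A_cap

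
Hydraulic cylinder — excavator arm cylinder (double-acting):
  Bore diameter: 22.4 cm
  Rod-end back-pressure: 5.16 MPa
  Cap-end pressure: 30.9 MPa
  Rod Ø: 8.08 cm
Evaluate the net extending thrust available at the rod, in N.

F ≈ 1.04e6 N

Cap-side area A_cap = π/4 × (22.4 cm)² = 394.1 cm^2
Rod-side annular area A_ann = π/4 × (22.4² − 8.08²) = 342.8 cm^2
Net thrust = P_cap·A_cap − P_rod·A_ann = 1.218e6 N − 1.769e5 N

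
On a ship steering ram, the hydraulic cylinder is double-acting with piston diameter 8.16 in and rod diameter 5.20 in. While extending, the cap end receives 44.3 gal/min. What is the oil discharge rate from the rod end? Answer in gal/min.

Q_out ≈ 26.3 gal/min

Cap-side area A_cap = π/4 × (8.16 in)² = 52.30 in^2
Rod-side annular area A_ann = π/4 × (8.16² − 5.20²) = 31.06 in^2
Piston speed v = Q_in/A_cap; rod-end outflow Q_out = v × A_ann = Q_in × A_ann/A_cap.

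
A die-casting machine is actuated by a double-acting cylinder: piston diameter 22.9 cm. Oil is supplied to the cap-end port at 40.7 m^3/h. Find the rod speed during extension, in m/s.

v ≈ 0.274 m/s

Cap-side area A_cap = π/4 × (22.9 cm)² = 411.9 cm^2
v = Q / A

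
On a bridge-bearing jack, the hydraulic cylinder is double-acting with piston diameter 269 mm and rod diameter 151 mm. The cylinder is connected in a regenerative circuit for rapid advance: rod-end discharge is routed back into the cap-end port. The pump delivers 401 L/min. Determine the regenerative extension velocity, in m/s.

In regeneration the rod-end outflow joins the pump flow into the cap end, so the net volume the pump must supply per unit advance equals the rod cross-section area.
Rod cross-section A_rod = π/4 × (151 mm)² = 17910 mm^2
v = Q_pump / A_rod

v ≈ 0.373 m/s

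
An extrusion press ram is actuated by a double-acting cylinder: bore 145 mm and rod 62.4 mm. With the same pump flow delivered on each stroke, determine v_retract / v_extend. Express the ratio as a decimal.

v_ret/v_ext ≈ 1.23

Cap-side area A_cap = π/4 × (145 mm)² = 16510 mm^2
Rod-side annular area A_ann = π/4 × (145² − 62.4²) = 13450 mm^2
For equal Q, v ∝ 1/A, so v_ret/v_ext = A_cap/A_ann.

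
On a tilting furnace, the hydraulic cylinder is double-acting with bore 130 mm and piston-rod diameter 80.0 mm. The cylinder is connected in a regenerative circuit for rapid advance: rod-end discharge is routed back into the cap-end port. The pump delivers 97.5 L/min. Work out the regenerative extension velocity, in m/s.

v ≈ 0.323 m/s

In regeneration the rod-end outflow joins the pump flow into the cap end, so the net volume the pump must supply per unit advance equals the rod cross-section area.
Rod cross-section A_rod = π/4 × (80.0 mm)² = 5027 mm^2
v = Q_pump / A_rod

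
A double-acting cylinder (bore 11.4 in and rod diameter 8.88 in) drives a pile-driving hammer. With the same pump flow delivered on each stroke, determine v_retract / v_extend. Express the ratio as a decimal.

Cap-side area A_cap = π/4 × (11.4 in)² = 102.1 in^2
Rod-side annular area A_ann = π/4 × (11.4² − 8.88²) = 40.14 in^2
For equal Q, v ∝ 1/A, so v_ret/v_ext = A_cap/A_ann.

v_ret/v_ext ≈ 2.54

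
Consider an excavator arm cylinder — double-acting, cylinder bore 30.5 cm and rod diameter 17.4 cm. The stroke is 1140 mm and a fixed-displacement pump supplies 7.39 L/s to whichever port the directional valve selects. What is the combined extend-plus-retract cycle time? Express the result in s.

Cap-side area A_cap = π/4 × (30.5 cm)² = 730.6 cm^2
Rod-side annular area A_ann = π/4 × (30.5² − 17.4²) = 492.8 cm^2
t_ext = A_cap·L/Q = 11.27 s
t_ret = A_ann·L/Q = 7.603 s
t_cycle = t_ext + t_ret

t ≈ 18.9 s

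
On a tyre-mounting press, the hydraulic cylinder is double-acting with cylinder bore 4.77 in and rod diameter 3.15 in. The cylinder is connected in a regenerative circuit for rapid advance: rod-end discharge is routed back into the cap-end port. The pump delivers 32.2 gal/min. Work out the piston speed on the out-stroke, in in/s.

In regeneration the rod-end outflow joins the pump flow into the cap end, so the net volume the pump must supply per unit advance equals the rod cross-section area.
Rod cross-section A_rod = π/4 × (3.15 in)² = 7.793 in^2
v = Q_pump / A_rod

v ≈ 15.9 in/s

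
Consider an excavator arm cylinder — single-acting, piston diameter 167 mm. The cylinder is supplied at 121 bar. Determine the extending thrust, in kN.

F ≈ 265 kN

Cap-side area A_cap = π/4 × (167 mm)² = 21900 mm^2
F = P × A_cap = 121 bar × A_cap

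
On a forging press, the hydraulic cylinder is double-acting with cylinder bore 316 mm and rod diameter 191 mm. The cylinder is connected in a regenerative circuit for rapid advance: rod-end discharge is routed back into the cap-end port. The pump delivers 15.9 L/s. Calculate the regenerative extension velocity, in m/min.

In regeneration the rod-end outflow joins the pump flow into the cap end, so the net volume the pump must supply per unit advance equals the rod cross-section area.
Rod cross-section A_rod = π/4 × (191 mm)² = 28650 mm^2
v = Q_pump / A_rod

v ≈ 33.3 m/min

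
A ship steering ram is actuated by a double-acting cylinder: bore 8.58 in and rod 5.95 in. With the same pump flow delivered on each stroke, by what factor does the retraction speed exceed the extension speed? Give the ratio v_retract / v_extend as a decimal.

Cap-side area A_cap = π/4 × (8.58 in)² = 57.82 in^2
Rod-side annular area A_ann = π/4 × (8.58² − 5.95²) = 30.01 in^2
For equal Q, v ∝ 1/A, so v_ret/v_ext = A_cap/A_ann.

v_ret/v_ext ≈ 1.93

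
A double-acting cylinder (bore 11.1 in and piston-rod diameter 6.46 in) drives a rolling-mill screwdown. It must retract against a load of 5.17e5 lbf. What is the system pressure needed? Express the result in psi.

P ≈ 8080 psi

Rod-side annular area A_ann = π/4 × (11.1² − 6.46²) = 63.99 in^2
Retraction: pressure acts on the annular area.
P = F / A = 5.17e5 lbf / A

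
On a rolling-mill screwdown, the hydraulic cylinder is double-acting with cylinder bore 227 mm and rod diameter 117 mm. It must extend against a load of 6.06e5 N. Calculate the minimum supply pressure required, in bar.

P ≈ 150 bar

Cap-side area A_cap = π/4 × (227 mm)² = 40470 mm^2
P = F / A = 6.06e5 N / A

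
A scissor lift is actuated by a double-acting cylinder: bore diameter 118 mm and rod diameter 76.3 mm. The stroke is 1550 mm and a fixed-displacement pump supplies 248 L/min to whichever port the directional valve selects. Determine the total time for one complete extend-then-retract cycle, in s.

Cap-side area A_cap = π/4 × (118 mm)² = 10940 mm^2
Rod-side annular area A_ann = π/4 × (118² − 76.3²) = 6364 mm^2
t_ext = A_cap·L/Q = 4.101 s
t_ret = A_ann·L/Q = 2.386 s
t_cycle = t_ext + t_ret

t ≈ 6.49 s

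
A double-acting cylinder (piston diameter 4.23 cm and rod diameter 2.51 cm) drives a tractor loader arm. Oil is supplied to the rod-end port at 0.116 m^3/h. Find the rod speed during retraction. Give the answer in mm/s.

v ≈ 35.4 mm/s

Rod-side annular area A_ann = π/4 × (4.23² − 2.51²) = 9.105 cm^2
Flow into the rod-end port fills the annular volume.
v = Q / A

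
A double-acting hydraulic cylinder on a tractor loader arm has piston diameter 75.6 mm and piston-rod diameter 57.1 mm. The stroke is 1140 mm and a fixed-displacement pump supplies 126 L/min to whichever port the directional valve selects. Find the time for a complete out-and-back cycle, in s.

t ≈ 3.48 s

Cap-side area A_cap = π/4 × (75.6 mm)² = 4489 mm^2
Rod-side annular area A_ann = π/4 × (75.6² − 57.1²) = 1928 mm^2
t_ext = A_cap·L/Q = 2.437 s
t_ret = A_ann·L/Q = 1.047 s
t_cycle = t_ext + t_ret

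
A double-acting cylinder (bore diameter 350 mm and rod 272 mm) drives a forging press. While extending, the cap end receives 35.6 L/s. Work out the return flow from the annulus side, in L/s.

Cap-side area A_cap = π/4 × (350 mm)² = 96210 mm^2
Rod-side annular area A_ann = π/4 × (350² − 272²) = 38100 mm^2
Piston speed v = Q_in/A_cap; rod-end outflow Q_out = v × A_ann = Q_in × A_ann/A_cap.

Q_out ≈ 14.1 L/s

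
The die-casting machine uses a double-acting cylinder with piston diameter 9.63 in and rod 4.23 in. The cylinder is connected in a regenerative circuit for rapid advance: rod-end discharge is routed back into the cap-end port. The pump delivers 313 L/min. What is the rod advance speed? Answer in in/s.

In regeneration the rod-end outflow joins the pump flow into the cap end, so the net volume the pump must supply per unit advance equals the rod cross-section area.
Rod cross-section A_rod = π/4 × (4.23 in)² = 14.05 in^2
v = Q_pump / A_rod

v ≈ 22.7 in/s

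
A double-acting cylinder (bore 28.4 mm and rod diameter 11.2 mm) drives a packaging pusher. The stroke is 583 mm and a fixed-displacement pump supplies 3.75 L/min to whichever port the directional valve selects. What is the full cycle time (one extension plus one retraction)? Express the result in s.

t ≈ 10.9 s

Cap-side area A_cap = π/4 × (28.4 mm)² = 633.5 mm^2
Rod-side annular area A_ann = π/4 × (28.4² − 11.2²) = 535.0 mm^2
t_ext = A_cap·L/Q = 5.909 s
t_ret = A_ann·L/Q = 4.990 s
t_cycle = t_ext + t_ret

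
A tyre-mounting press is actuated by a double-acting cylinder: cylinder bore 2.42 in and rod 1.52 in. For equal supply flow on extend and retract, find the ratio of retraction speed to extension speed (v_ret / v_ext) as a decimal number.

Cap-side area A_cap = π/4 × (2.42 in)² = 4.600 in^2
Rod-side annular area A_ann = π/4 × (2.42² − 1.52²) = 2.785 in^2
For equal Q, v ∝ 1/A, so v_ret/v_ext = A_cap/A_ann.

v_ret/v_ext ≈ 1.65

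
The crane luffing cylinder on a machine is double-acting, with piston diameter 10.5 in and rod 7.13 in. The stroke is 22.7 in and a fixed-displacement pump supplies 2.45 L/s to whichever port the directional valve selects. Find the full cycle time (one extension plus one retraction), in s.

t ≈ 20.2 s

Cap-side area A_cap = π/4 × (10.5 in)² = 86.59 in^2
Rod-side annular area A_ann = π/4 × (10.5² − 7.13²) = 46.66 in^2
t_ext = A_cap·L/Q = 13.15 s
t_ret = A_ann·L/Q = 7.085 s
t_cycle = t_ext + t_ret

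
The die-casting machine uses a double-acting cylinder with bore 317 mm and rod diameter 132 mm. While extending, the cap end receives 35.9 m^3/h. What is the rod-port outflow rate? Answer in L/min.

Cap-side area A_cap = π/4 × (317 mm)² = 78920 mm^2
Rod-side annular area A_ann = π/4 × (317² − 132²) = 65240 mm^2
Piston speed v = Q_in/A_cap; rod-end outflow Q_out = v × A_ann = Q_in × A_ann/A_cap.

Q_out ≈ 495 L/min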